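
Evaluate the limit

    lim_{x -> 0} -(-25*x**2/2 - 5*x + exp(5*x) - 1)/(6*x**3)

-125/36

Direct substitution gives 0/0.
Apply L'Hôpital: lim (-25*x + 5*e^(5*x) - 5)/(-18*x^2), still 0/0.
Apply L'Hôpital: lim (25*e^(5*x) - 25)/(-36*x), still 0/0.
After 3 applications of L'Hôpital's rule the quotient is (125*e^(5*x))/(-36); substituting x = 0 gives -125/36.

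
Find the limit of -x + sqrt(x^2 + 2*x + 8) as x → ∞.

An ∞ − ∞ form. Rationalising with the conjugate, the difference becomes (2x + 8) / (√(x^2 + 2*x + 8) + x).
For large x the denominator behaves like 2·x, so the quotient tends to 2/2 = 1.

1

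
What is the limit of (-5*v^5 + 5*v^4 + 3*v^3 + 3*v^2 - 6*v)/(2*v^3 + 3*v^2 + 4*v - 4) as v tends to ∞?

The numerator has higher degree (5 > 3); the quotient behaves like (-5/(2))·v^2 for large |v|.
As v → +∞ this diverges to -∞.

-∞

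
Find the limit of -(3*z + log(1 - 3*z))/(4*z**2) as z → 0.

Direct substitution gives 0/0.
Apply L'Hôpital: lim (3 - 3/(1 - 3*z))/(-8*z), still 0/0.
After 2 applications of L'Hôpital's rule the quotient is (-9/(1 - 3*z)^2)/(-8); substituting z = 0 gives 9/8.

9/8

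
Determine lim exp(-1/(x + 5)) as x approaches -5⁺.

0

As x → -5⁺, -1/(x + 5) → −∞, so e^(-1/(x + 5)) → 0.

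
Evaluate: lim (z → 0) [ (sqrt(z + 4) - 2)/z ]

A 0/0 form; rationalise with √(4 + z) + √4. This collapses the numerator to z, leaving 1/(√(4 + z) + √4) → 1/(2√4) = 1/4.

1/4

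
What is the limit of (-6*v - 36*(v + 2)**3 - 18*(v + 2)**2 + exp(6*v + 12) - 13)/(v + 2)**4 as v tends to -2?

54

Direct substitution gives 0/0.
Apply L'Hôpital: lim (-36*v - 108*(v + 2)^2 + 6*e^(6*v + 12) - 78)/(4*(v + 2)^3), still 0/0.
Apply L'Hôpital: lim (-216*v + 36*e^(6*v + 12) - 468)/(12*(v + 2)^2), still 0/0.
Apply L'Hôpital: lim (216*e^(6*v + 12) - 216)/(24*v + 48), still 0/0.
After 4 applications of L'Hôpital's rule the quotient is (1296*e^(6*v + 12))/(24); substituting v = -2 gives 54.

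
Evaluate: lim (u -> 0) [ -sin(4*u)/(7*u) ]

-4/7

Substitution gives 0/0.
Write it as (4/(-7))·sin(4u)/(4u); since sin(θ)/θ → 1, the limit is -4/7.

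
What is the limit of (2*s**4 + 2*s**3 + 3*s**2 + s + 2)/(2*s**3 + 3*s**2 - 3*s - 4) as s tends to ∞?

∞

The numerator has higher degree (4 > 3); the quotient behaves like (2/(2))·s^1 for large |s|.
As s → +∞ this diverges to ∞.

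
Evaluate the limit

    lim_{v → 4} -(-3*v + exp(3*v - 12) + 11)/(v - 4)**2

-9/2

Direct substitution gives 0/0.
Apply L'Hôpital: lim (3*e^(3*v - 12) - 3)/(8 - 2*v), still 0/0.
After 2 applications of L'Hôpital's rule the quotient is (9*e^(3*v - 12))/(-2); substituting v = 4 gives -9/2.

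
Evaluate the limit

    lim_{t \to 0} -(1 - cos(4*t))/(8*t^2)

-1

Substitution gives 0/0.
Use (1 − cos u)/u² → 1/2 with u = 4t: the limit is 4²/(2·(-8)) = -1.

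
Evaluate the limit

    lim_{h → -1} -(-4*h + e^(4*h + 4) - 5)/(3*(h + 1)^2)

Direct substitution gives 0/0.
Apply L'Hôpital: lim (4*e^(4*h + 4) - 4)/(-6*h - 6), still 0/0.
After 2 applications of L'Hôpital's rule the quotient is (16*e^(4*h + 4))/(-6); substituting h = -1 gives -8/3.

-8/3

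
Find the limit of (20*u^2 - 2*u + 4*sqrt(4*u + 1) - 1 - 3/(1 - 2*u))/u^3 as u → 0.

-8

Substitution gives 0/0; apply L'Hôpital's rule 3 times.
After differentiating numerator and denominator 3 times the quotient is (96/(4*u + 1)^(5/2) - 144/(2*u - 1)^4)/(6); at u = 0 this is -8.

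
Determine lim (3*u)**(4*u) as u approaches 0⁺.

Base → 0⁺ and exponent → 0⁺: a 0^0 form.
Take logs: 4u·ln(3u). This is 0·(−∞); rewriting as ln(3u)/(1/(4u)) and applying L'Hôpital gives 0.
Hence the limit is e^0 = 1.

1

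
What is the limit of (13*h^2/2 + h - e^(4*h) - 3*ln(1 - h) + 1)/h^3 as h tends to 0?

Substitution gives 0/0; apply L'Hôpital's rule 3 times.
After differentiating numerator and denominator 3 times the quotient is (-64*e^(4*h) - 6/(h - 1)^3)/(6); at h = 0 this is -29/3.

-29/3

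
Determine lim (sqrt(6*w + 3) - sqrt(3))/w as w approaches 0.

√(3)

A 0/0 form; rationalise with √(3 + 6w) + √3. This collapses the numerator to 6w, leaving 6/(√(3 + 6w) + √3) → 6/(2√3) = √(3).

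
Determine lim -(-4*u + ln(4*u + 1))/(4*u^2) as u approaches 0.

2

Direct substitution gives 0/0.
Apply L'Hôpital: lim (-4 + 4/(4*u + 1))/(-8*u), still 0/0.
After 2 applications of L'Hôpital's rule the quotient is (-16/(4*u + 1)^2)/(-8); substituting u = 0 gives 2.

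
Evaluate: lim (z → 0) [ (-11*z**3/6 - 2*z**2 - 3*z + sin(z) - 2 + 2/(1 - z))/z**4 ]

Substitution gives 0/0; apply L'Hôpital's rule 4 times.
After differentiating numerator and denominator 4 times the quotient is (sin(z) - 48/(z - 1)^5)/(24); at z = 0 this is 2.

2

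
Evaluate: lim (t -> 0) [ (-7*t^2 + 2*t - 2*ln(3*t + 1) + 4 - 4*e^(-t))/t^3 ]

Substitution gives 0/0 (the numerator vanishes to order 3).
Expand each term to order t^3: the coefficient of t^3 in -2·ln(1 + 3t) is -18 and in -4·e^(-t) is 2/3.
Lower-order terms cancel with the polynomial part, so the numerator is (-52/3)·t^3 + o(t^3), and the limit is (-52/3)/(1) = -52/3.

-52/3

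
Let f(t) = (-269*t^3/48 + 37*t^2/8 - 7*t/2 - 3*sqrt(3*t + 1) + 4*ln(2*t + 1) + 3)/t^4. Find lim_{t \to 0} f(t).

-833/128

Substitution gives 0/0 (the numerator vanishes to order 4).
Expand each term to order t^4: the coefficient of t^4 in 4·ln(1 + 2t) is -16 and in -3·√(1 + 3t) is 1215/128.
Lower-order terms cancel with the polynomial part, so the numerator is (-833/128)·t^4 + o(t^4), and the limit is (-833/128)/(1) = -833/128.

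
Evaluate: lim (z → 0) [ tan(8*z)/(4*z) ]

Substitution gives 0/0.
Since tan(u)/u → 1 as u → 0, tan(8z)/(8z) → 1 and the limit is 8/4 = 2.

2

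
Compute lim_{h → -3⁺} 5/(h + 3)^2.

∞

As h → -3⁺, (h + 3) → 0⁺, so (h + 3)^2 → 0⁺ and 5/(h + 3)^2 → ∞.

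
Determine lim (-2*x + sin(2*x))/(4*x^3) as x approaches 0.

Direct substitution gives 0/0.
Apply L'Hôpital: lim (2*cos(2*x) - 2)/(12*x^2), still 0/0.
Apply L'Hôpital: lim (-4*sin(2*x))/(24*x), still 0/0.
After 3 applications of L'Hôpital's rule the quotient is (-8*cos(2*x))/(24); substituting x = 0 gives -1/3.

-1/3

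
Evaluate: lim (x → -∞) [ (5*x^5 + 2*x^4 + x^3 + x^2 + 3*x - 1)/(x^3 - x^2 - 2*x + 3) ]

The numerator has higher degree (5 > 3); the quotient behaves like (5/(1))·x^2 for large |x|.
As x → −∞ this diverges to ∞.

∞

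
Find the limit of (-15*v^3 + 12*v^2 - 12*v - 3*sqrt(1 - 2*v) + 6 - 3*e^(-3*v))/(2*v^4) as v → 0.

-33/8

Substitution gives 0/0 (the numerator vanishes to order 4).
Expand each term to order v^4: the coefficient of v^4 in -3·√(1 - 2v) is 15/8 and in -3·e^(-3v) is -81/8.
Lower-order terms cancel with the polynomial part, so the numerator is (-33/4)·v^4 + o(v^4), and the limit is (-33/4)/(2) = -33/8.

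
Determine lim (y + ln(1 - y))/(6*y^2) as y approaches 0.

Direct substitution gives 0/0.
Apply L'Hôpital: lim (1 - 1/(1 - y))/(12*y), still 0/0.
After 2 applications of L'Hôpital's rule the quotient is (-1/(1 - y)^2)/(12); substituting y = 0 gives -1/12.

-1/12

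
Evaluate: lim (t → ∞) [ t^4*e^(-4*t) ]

Write as t^4/e^{4t}, an ∞/∞ form.
Exponential growth dominates any polynomial, so repeated L'Hôpital (or the standard result) gives 0.

0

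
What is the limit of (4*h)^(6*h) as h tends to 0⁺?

Base → 0⁺ and exponent → 0⁺: a 0^0 form.
Take logs: 6h·ln(4h). This is 0·(−∞); rewriting as ln(4h)/(1/(6h)) and applying L'Hôpital gives 0.
Hence the limit is e^0 = 1.

1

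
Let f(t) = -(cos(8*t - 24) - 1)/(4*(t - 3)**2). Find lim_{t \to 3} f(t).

Direct substitution gives 0/0.
Apply L'Hôpital: lim (-8*sin(8*t - 24))/(24 - 8*t), still 0/0.
After 2 applications of L'Hôpital's rule the quotient is (-64*cos(8*t - 24))/(-8); substituting t = 3 gives 8.

8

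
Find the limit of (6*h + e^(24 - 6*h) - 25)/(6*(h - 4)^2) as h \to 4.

3

Direct substitution gives 0/0.
Apply L'Hôpital: lim (6 - 6*e^(24 - 6*h))/(12*h - 48), still 0/0.
After 2 applications of L'Hôpital's rule the quotient is (36*e^(24 - 6*h))/(12); substituting h = 4 gives 3.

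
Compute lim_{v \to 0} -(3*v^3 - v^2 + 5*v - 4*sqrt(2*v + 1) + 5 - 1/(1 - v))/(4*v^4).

-3/8

Substitution gives 0/0 (the numerator vanishes to order 4).
Expand each term to order v^4: the coefficient of v^4 in -4·√(1 + 2v) is 5/2 and in −1/(1 - v) is -1.
Lower-order terms cancel with the polynomial part, so the numerator is (3/2)·v^4 + o(v^4), and the limit is (3/2)/(-4) = -3/8.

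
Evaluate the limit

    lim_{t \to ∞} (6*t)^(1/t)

1

Base → ∞ and exponent → 0: an ∞^0 form.
Take logs: (1/t)·ln(6·t^1) = (ln 6 + 1·ln t)/t → 0.
So the limit is e^0 = 1.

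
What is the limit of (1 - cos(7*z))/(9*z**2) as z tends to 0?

49/18

Substitution gives 0/0.
Use (1 − cos u)/u² → 1/2 with u = 7z: the limit is 7²/(2·9) = 49/18.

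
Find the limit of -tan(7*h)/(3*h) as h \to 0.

-7/3

Substitution gives 0/0.
Since tan(u)/u → 1 as u → 0, tan(7h)/(7h) → 1 and the limit is 7/(-3) = -7/3.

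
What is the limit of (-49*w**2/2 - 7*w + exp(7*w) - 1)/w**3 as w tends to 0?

Direct substitution gives 0/0.
Apply L'Hôpital: lim (-49*w + 7*e^(7*w) - 7)/(3*w^2), still 0/0.
Apply L'Hôpital: lim (49*e^(7*w) - 49)/(6*w), still 0/0.
After 3 applications of L'Hôpital's rule the quotient is (343*e^(7*w))/(6); substituting w = 0 gives 343/6.

343/6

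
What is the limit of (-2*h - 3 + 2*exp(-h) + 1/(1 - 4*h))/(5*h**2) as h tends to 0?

Substitution gives 0/0; apply L'Hôpital's rule 2 times.
After differentiating numerator and denominator 2 times the quotient is (2*e^(-h) - 32/(4*h - 1)^3)/(10); at h = 0 this is 17/5.

17/5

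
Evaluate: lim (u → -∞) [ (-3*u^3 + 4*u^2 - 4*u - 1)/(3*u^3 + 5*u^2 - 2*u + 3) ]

-1

Numerator and denominator both have degree 3.
Dividing every term by u^3, all lower-order terms vanish and the limit is the ratio of leading coefficients, -3/(3) = -1.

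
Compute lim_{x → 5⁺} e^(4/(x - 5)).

As x → 5⁺, 4/(x - 5) → +∞, so e^(4/(x - 5)) → ∞.

∞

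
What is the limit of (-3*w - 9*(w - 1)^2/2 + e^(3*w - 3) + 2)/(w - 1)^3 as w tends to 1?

Direct substitution gives 0/0.
Apply L'Hôpital: lim (-9*w + 3*e^(3*w - 3) + 6)/(3*(w - 1)^2), still 0/0.
Apply L'Hôpital: lim (9*e^(3*w - 3) - 9)/(6*w - 6), still 0/0.
After 3 applications of L'Hôpital's rule the quotient is (27*e^(3*w - 3))/(6); substituting w = 1 gives 9/2.

9/2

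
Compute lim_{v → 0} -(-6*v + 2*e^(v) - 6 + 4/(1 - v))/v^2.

-5

Substitution gives 0/0; apply L'Hôpital's rule 2 times.
After differentiating numerator and denominator 2 times the quotient is (2*e^(v) - 8/(v - 1)^3)/(-2); at v = 0 this is -5.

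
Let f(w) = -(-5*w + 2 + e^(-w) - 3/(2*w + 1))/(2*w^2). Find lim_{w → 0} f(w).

Substitution gives 0/0 (the numerator vanishes to order 2).
Expand each term to order w^2: the coefficient of w^2 in -3·1/(1 + 2w) is -12 and in e^(-w) is 1/2.
Lower-order terms cancel with the polynomial part, so the numerator is (-23/2)·w^2 + o(w^2), and the limit is (-23/2)/(-2) = 23/4.

23/4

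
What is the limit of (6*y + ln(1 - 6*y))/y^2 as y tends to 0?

Direct substitution gives 0/0.
Apply L'Hôpital: lim (6 - 6/(1 - 6*y))/(2*y), still 0/0.
After 2 applications of L'Hôpital's rule the quotient is (-36/(1 - 6*y)^2)/(2); substituting y = 0 gives -18.

-18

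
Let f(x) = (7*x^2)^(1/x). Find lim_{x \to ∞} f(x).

1

Base → ∞ and exponent → 0: an ∞^0 form.
Take logs: (1/x)·ln(7·x^2) = (ln 7 + 2·ln x)/x → 0.
So the limit is e^0 = 1.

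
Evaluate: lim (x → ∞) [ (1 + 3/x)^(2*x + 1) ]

e^(6)

The base → 1 and the exponent → ∞: a 1^∞ form.
Take logarithms: (2x + 1)·ln(1 + 3/x). Since ln(1+u) ~ u for small u, this behaves like (2x)·(3/x) → 6.
So the limit is e^(6).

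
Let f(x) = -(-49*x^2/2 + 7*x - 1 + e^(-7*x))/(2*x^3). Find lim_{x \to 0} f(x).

343/12

Direct substitution gives 0/0.
Apply L'Hôpital: lim (-49*x + 7 - 7*e^(-7*x))/(-6*x^2), still 0/0.
Apply L'Hôpital: lim (-49 + 49*e^(-7*x))/(-12*x), still 0/0.
After 3 applications of L'Hôpital's rule the quotient is (-343*e^(-7*x))/(-12); substituting x = 0 gives 343/12.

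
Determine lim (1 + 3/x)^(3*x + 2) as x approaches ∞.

Write it as [(1 + 3/x)^x]^(3) · (1 + 3/x)^(2). The bracketed term tends to e^(3) and the second factor to 1, so the limit is e^(9).

e^(9)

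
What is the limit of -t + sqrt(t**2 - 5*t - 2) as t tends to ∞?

-5/2

This has the form ∞ − ∞. Multiply and divide by the conjugate √(t^2 - 5*t - 2) + t.
That gives (-5t - 2) / (√(t^2 - 5*t - 2) + t).
Divide numerator and denominator by t: the limit is -5/(2·1) = -5/2.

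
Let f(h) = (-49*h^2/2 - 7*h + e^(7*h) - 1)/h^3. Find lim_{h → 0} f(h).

Direct substitution gives 0/0.
Apply L'Hôpital: lim (-49*h + 7*e^(7*h) - 7)/(3*h^2), still 0/0.
Apply L'Hôpital: lim (49*e^(7*h) - 49)/(6*h), still 0/0.
After 3 applications of L'Hôpital's rule the quotient is (343*e^(7*h))/(6); substituting h = 0 gives 343/6.

343/6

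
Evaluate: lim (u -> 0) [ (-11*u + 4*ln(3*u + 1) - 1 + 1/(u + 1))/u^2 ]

Substitution gives 0/0; apply L'Hôpital's rule 2 times.
After differentiating numerator and denominator 2 times the quotient is (-36/(3*u + 1)^2 + 2/(u + 1)^3)/(2); at u = 0 this is -17.

-17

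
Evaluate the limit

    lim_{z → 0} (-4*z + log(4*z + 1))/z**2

Direct substitution gives 0/0.
Apply L'Hôpital: lim (-4 + 4/(4*z + 1))/(2*z), still 0/0.
After 2 applications of L'Hôpital's rule the quotient is (-16/(4*z + 1)^2)/(2); substituting z = 0 gives -8.

-8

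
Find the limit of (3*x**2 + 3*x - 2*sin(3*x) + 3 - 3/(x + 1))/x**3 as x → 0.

12

Substitution gives 0/0; apply L'Hôpital's rule 3 times.
After differentiating numerator and denominator 3 times the quotient is (54*cos(3*x) + 18/(x + 1)^4)/(6); at x = 0 this is 12.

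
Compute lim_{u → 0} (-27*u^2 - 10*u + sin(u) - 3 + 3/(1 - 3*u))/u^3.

485/6

Substitution gives 0/0; apply L'Hôpital's rule 3 times.
After differentiating numerator and denominator 3 times the quotient is (-cos(u) + 486/(3*u - 1)^4)/(6); at u = 0 this is 485/6.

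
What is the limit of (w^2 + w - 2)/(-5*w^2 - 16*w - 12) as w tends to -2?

Direct substitution gives 0/0, so factor. Both numerator and denominator have (w + 2) as a factor.
After cancelling, the expression reduces to (w - 1)/(-5*w - 6).
Substituting w = -2 gives -3/4.

-3/4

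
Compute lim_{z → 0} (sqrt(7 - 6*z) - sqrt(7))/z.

-3*√(7)/7

A 0/0 form; rationalise with √(7 - 6z) + √7. This collapses the numerator to -6z, leaving -6/(√(7 - 6z) + √7) → -6/(2√7) = -3*√(7)/7.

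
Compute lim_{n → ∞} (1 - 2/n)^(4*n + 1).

e^(-8)

Let L be the limit and take ln: ln L = lim (4n + 1)·ln(1 - 2/n) = lim (4n + 1)·(-2/n + O(1/n²)) = -8.
Hence L = e^(-8).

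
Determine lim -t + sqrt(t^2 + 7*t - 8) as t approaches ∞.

This has the form ∞ − ∞. Multiply and divide by the conjugate √(t^2 + 7*t - 8) + t.
That gives (7t - 8) / (√(t^2 + 7*t - 8) + t).
Divide numerator and denominator by t: the limit is 7/(2·1) = 7/2.

7/2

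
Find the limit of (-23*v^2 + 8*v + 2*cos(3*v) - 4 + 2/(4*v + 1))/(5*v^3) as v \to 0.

-128/5

Substitution gives 0/0; apply L'Hôpital's rule 3 times.
After differentiating numerator and denominator 3 times the quotient is (54*sin(3*v) - 768/(4*v + 1)^4)/(30); at v = 0 this is -128/5.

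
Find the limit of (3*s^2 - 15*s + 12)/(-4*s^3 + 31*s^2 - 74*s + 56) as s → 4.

Direct substitution gives 0/0, so factor. Both numerator and denominator have (s - 4) as a factor.
After cancelling, the expression reduces to (3*s - 3)/(-4*s^2 + 15*s - 14).
Substituting s = 4 gives -1/2.

-1/2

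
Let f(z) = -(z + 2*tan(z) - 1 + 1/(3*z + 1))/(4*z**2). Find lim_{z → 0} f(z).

-9/4

Substitution gives 0/0 (the numerator vanishes to order 2).
Expand each term to order z^2: the coefficient of z^2 in 1/(1 + 3z) is 9 and in 2·tan(z) is 0.
Lower-order terms cancel with the polynomial part, so the numerator is (9)·z^2 + o(z^2), and the limit is (9)/(-4) = -9/4.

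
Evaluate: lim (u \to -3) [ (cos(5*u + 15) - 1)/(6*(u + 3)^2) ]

Direct substitution gives 0/0.
Apply L'Hôpital: lim (-5*sin(5*u + 15))/(12*u + 36), still 0/0.
After 2 applications of L'Hôpital's rule the quotient is (-25*cos(5*u + 15))/(12); substituting u = -3 gives -25/12.

-25/12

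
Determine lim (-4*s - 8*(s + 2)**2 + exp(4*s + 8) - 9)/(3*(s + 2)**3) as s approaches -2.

Direct substitution gives 0/0.
Apply L'Hôpital: lim (-16*s + 4*e^(4*s + 8) - 36)/(9*(s + 2)^2), still 0/0.
Apply L'Hôpital: lim (16*e^(4*s + 8) - 16)/(18*s + 36), still 0/0.
After 3 applications of L'Hôpital's rule the quotient is (64*e^(4*s + 8))/(18); substituting s = -2 gives 32/9.

32/9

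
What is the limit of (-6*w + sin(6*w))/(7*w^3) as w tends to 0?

Direct substitution gives 0/0.
Apply L'Hôpital: lim (6*cos(6*w) - 6)/(21*w^2), still 0/0.
Apply L'Hôpital: lim (-36*sin(6*w))/(42*w), still 0/0.
After 3 applications of L'Hôpital's rule the quotient is (-216*cos(6*w))/(42); substituting w = 0 gives -36/7.

-36/7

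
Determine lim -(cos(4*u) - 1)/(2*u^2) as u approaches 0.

4

Direct substitution gives 0/0.
Apply L'Hôpital: lim (-4*sin(4*u))/(-4*u), still 0/0.
After 2 applications of L'Hôpital's rule the quotient is (-16*cos(4*u))/(-4); substituting u = 0 gives 4.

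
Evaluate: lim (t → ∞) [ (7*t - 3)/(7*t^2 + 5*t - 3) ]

0

The denominator has degree 2 and the numerator degree 1. Dividing numerator and denominator by t^2 sends every term to 0 except the leading denominator term, so the limit is 0.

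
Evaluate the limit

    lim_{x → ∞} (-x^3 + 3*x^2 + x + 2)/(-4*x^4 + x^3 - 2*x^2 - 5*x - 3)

The denominator has degree 4 and the numerator degree 3. Dividing numerator and denominator by x^4 sends every term to 0 except the leading denominator term, so the limit is 0.

0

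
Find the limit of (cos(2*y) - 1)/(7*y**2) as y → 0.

-2/7

Direct substitution gives 0/0.
Apply L'Hôpital: lim (-2*sin(2*y))/(14*y), still 0/0.
After 2 applications of L'Hôpital's rule the quotient is (-4*cos(2*y))/(14); substituting y = 0 gives -2/7.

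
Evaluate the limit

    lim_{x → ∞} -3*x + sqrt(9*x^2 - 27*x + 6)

This has the form ∞ − ∞. Multiply and divide by the conjugate √(9*x^2 - 27*x + 6) + 3x.
That gives (-27x + 6) / (√(9*x^2 - 27*x + 6) + 3x).
Divide numerator and denominator by x: the limit is -27/(2·3) = -9/2.

-9/2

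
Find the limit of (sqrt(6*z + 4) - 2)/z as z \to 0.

Substitution gives 0/0. Multiply numerator and denominator by the conjugate √(4 + 6z) + √4.
The numerator becomes (4 + 6z) − 4 = 6z, so the expression simplifies to 6/(√(4 + 6z) + √4).
Letting z → 0 gives 6/(2√4) = 3/2.

3/2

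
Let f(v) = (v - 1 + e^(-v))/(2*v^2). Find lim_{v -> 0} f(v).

1/4

Direct substitution gives 0/0.
Apply L'Hôpital: lim (1 - e^(-v))/(4*v), still 0/0.
After 2 applications of L'Hôpital's rule the quotient is (e^(-v))/(4); substituting v = 0 gives 1/4.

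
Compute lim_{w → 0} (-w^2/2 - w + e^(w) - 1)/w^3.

1/6

Direct substitution gives 0/0.
Apply L'Hôpital: lim (-w + e^(w) - 1)/(3*w^2), still 0/0.
Apply L'Hôpital: lim (e^(w) - 1)/(6*w), still 0/0.
After 3 applications of L'Hôpital's rule the quotient is (e^(w))/(6); substituting w = 0 gives 1/6.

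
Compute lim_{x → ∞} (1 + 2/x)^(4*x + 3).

Write it as [(1 + 2/x)^x]^(4) · (1 + 2/x)^(3). The bracketed term tends to e^(2) and the second factor to 1, so the limit is e^(8).

e^(8)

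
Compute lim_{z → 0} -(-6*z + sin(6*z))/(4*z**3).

9

Direct substitution gives 0/0.
Apply L'Hôpital: lim (6*cos(6*z) - 6)/(-12*z^2), still 0/0.
Apply L'Hôpital: lim (-36*sin(6*z))/(-24*z), still 0/0.
After 3 applications of L'Hôpital's rule the quotient is (-216*cos(6*z))/(-24); substituting z = 0 gives 9.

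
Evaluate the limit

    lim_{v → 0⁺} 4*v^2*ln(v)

0

This is a 0·(−∞) form. Rewrite as 4·ln(v) / v^(−2) and apply L'Hôpital:
the derivative quotient is 4·(1/v) / (−2·v^(−3)) = (-4/2)·v^2 → 0.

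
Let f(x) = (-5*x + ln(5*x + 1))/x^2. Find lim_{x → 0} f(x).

Direct substitution gives 0/0.
Apply L'Hôpital: lim (-5 + 5/(5*x + 1))/(2*x), still 0/0.
After 2 applications of L'Hôpital's rule the quotient is (-25/(5*x + 1)^2)/(2); substituting x = 0 gives -25/2.

-25/2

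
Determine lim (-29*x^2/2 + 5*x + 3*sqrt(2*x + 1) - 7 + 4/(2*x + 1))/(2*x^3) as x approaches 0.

Substitution gives 0/0 (the numerator vanishes to order 3).
Expand each term to order x^3: the coefficient of x^3 in 3·√(1 + 2x) is 3/2 and in 4·1/(1 + 2x) is -32.
Lower-order terms cancel with the polynomial part, so the numerator is (-61/2)·x^3 + o(x^3), and the limit is (-61/2)/(2) = -61/4.

-61/4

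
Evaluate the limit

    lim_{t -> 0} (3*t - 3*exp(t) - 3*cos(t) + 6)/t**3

Substitution gives 0/0 (the numerator vanishes to order 3).
Expand each term to order t^3: the coefficient of t^3 in -3·cos(t) is 0 and in -3·e^(t) is -1/2.
Lower-order terms cancel with the polynomial part, so the numerator is (-1/2)·t^3 + o(t^3), and the limit is (-1/2)/(1) = -1/2.

-1/2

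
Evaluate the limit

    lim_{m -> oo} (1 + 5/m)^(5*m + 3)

Write it as [(1 + 5/m)^m]^(5) · (1 + 5/m)^(3). The bracketed term tends to e^(5) and the second factor to 1, so the limit is e^(25).

e^(25)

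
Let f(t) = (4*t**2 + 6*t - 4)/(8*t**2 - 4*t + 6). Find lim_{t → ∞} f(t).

1/2

Numerator and denominator both have degree 2.
Dividing every term by t^2, all lower-order terms vanish and the limit is the ratio of leading coefficients, 4/(8) = 1/2.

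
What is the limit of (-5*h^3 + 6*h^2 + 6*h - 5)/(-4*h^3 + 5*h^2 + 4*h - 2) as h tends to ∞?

Numerator and denominator both have degree 3.
Dividing every term by h^3, all lower-order terms vanish and the limit is the ratio of leading coefficients, -5/(-4) = 5/4.

5/4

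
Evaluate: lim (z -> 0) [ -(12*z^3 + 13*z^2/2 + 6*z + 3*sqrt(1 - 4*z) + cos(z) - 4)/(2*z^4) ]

719/48

Substitution gives 0/0 (the numerator vanishes to order 4).
Expand each term to order z^4: the coefficient of z^4 in cos(z) is 1/24 and in 3·√(1 - 4z) is -30.
Lower-order terms cancel with the polynomial part, so the numerator is (-719/24)·z^4 + o(z^4), and the limit is (-719/24)/(-2) = 719/48.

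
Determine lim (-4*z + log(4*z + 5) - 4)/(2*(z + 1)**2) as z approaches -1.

Direct substitution gives 0/0.
Apply L'Hôpital: lim (-4 + 4/(4*z + 5))/(4*z + 4), still 0/0.
After 2 applications of L'Hôpital's rule the quotient is (-16/(4*z + 5)^2)/(4); substituting z = -1 gives -4.

-4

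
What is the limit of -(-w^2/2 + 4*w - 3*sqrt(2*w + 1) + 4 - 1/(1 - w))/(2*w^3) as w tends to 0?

Substitution gives 0/0 (the numerator vanishes to order 3).
Expand each term to order w^3: the coefficient of w^3 in −1/(1 - w) is -1 and in -3·√(1 + 2w) is -3/2.
Lower-order terms cancel with the polynomial part, so the numerator is (-5/2)·w^3 + o(w^3), and the limit is (-5/2)/(-2) = 5/4.

5/4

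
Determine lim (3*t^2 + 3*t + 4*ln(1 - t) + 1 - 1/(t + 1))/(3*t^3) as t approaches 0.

Substitution gives 0/0; apply L'Hôpital's rule 3 times.
After differentiating numerator and denominator 3 times the quotient is (6/(t + 1)^4 + 8/(t - 1)^3)/(18); at t = 0 this is -1/9.

-1/9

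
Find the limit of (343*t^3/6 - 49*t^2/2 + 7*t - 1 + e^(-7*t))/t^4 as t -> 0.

Direct substitution gives 0/0.
Apply L'Hôpital: lim (343*t^2/2 - 49*t + 7 - 7*e^(-7*t))/(4*t^3), still 0/0.
Apply L'Hôpital: lim (343*t - 49 + 49*e^(-7*t))/(12*t^2), still 0/0.
Apply L'Hôpital: lim (343 - 343*e^(-7*t))/(24*t), still 0/0.
After 4 applications of L'Hôpital's rule the quotient is (2401*e^(-7*t))/(24); substituting t = 0 gives 2401/24.

2401/24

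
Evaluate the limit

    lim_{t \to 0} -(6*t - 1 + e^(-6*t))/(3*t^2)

-6

Direct substitution gives 0/0.
Apply L'Hôpital: lim (6 - 6*e^(-6*t))/(-6*t), still 0/0.
After 2 applications of L'Hôpital's rule the quotient is (36*e^(-6*t))/(-6); substituting t = 0 gives -6.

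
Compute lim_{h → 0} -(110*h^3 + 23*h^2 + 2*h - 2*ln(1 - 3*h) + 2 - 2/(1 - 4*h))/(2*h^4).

943/4

Substitution gives 0/0; apply L'Hôpital's rule 4 times.
After differentiating numerator and denominator 4 times the quotient is (12288/(4*h - 1)^5 + 972/(3*h - 1)^4)/(-48); at h = 0 this is 943/4.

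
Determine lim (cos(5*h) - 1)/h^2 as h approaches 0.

Direct substitution gives 0/0.
Apply L'Hôpital: lim (-5*sin(5*h))/(2*h), still 0/0.
After 2 applications of L'Hôpital's rule the quotient is (-25*cos(5*h))/(2); substituting h = 0 gives -25/2.

-25/2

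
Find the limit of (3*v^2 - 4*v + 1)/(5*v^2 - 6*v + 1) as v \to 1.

1/2

Since v = 1 makes numerator and denominator zero, (v - 1) divides both.
Cancelling it gives (3*v - 1)/(5*v - 1); now plug in v = 1 to get 1/2.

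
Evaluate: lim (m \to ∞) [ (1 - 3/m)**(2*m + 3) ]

e^(-6)

Let L be the limit and take ln: ln L = lim (2m + 3)·ln(1 - 3/m) = lim (2m + 3)·(-3/m + O(1/m²)) = -6.
Hence L = e^(-6).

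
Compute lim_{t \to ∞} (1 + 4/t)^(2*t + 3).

Write it as [(1 + 4/t)^t]^(2) · (1 + 4/t)^(3). The bracketed term tends to e^(4) and the second factor to 1, so the limit is e^(8).

e^(8)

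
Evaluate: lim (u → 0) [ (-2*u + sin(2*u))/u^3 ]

-4/3

Direct substitution gives 0/0.
Apply L'Hôpital: lim (2*cos(2*u) - 2)/(3*u^2), still 0/0.
Apply L'Hôpital: lim (-4*sin(2*u))/(6*u), still 0/0.
After 3 applications of L'Hôpital's rule the quotient is (-8*cos(2*u))/(6); substituting u = 0 gives -4/3.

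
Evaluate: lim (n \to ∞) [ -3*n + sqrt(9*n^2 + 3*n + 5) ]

This has the form ∞ − ∞. Multiply and divide by the conjugate √(9*n^2 + 3*n + 5) + 3n.
That gives (3n + 5) / (√(9*n^2 + 3*n + 5) + 3n).
Divide numerator and denominator by n: the limit is 3/(2·3) = 1/2.

1/2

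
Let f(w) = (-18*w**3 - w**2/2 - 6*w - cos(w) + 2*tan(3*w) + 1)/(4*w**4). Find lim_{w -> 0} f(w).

-1/96

Substitution gives 0/0 (the numerator vanishes to order 4).
Expand each term to order w^4: the coefficient of w^4 in 2·tan(3w) is 0 and in −cos(w) is -1/24.
Lower-order terms cancel with the polynomial part, so the numerator is (-1/24)·w^4 + o(w^4), and the limit is (-1/24)/(4) = -1/96.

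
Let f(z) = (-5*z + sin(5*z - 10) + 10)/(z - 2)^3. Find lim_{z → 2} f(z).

Direct substitution gives 0/0.
Apply L'Hôpital: lim (5*cos(5*z - 10) - 5)/(3*(z - 2)^2), still 0/0.
Apply L'Hôpital: lim (-25*sin(5*z - 10))/(6*z - 12), still 0/0.
After 3 applications of L'Hôpital's rule the quotient is (-125*cos(5*z - 10))/(6); substituting z = 2 gives -125/6.

-125/6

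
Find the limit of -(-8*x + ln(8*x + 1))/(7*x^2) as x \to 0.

32/7

Direct substitution gives 0/0.
Apply L'Hôpital: lim (-8 + 8/(8*x + 1))/(-14*x), still 0/0.
After 2 applications of L'Hôpital's rule the quotient is (-64/(8*x + 1)^2)/(-14); substituting x = 0 gives 32/7.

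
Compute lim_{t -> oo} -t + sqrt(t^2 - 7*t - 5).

-7/2

This has the form ∞ − ∞. Multiply and divide by the conjugate √(t^2 - 7*t - 5) + t.
That gives (-7t - 5) / (√(t^2 - 7*t - 5) + t).
Divide numerator and denominator by t: the limit is -7/(2·1) = -7/2.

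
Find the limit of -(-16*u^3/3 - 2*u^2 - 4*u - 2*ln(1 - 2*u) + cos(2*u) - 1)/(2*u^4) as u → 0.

Substitution gives 0/0 (the numerator vanishes to order 4).
Expand each term to order u^4: the coefficient of u^4 in -2·ln(1 - 2u) is 8 and in cos(2u) is 2/3.
Lower-order terms cancel with the polynomial part, so the numerator is (26/3)·u^4 + o(u^4), and the limit is (26/3)/(-2) = -13/3.

-13/3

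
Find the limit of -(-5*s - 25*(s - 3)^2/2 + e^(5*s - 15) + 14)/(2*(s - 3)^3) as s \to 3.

Direct substitution gives 0/0.
Apply L'Hôpital: lim (-25*s + 5*e^(5*s - 15) + 70)/(-6*(s - 3)^2), still 0/0.
Apply L'Hôpital: lim (25*e^(5*s - 15) - 25)/(36 - 12*s), still 0/0.
After 3 applications of L'Hôpital's rule the quotient is (125*e^(5*s - 15))/(-12); substituting s = 3 gives -125/12.

-125/12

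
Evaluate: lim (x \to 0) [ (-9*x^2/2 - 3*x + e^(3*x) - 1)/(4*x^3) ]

Direct substitution gives 0/0.
Apply L'Hôpital: lim (-9*x + 3*e^(3*x) - 3)/(12*x^2), still 0/0.
Apply L'Hôpital: lim (9*e^(3*x) - 9)/(24*x), still 0/0.
After 3 applications of L'Hôpital's rule the quotient is (27*e^(3*x))/(24); substituting x = 0 gives 9/8.

9/8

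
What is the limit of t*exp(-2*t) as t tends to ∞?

0

Write as t^1/e^{2t}, an ∞/∞ form.
Exponential growth dominates any polynomial, so repeated L'Hôpital (or the standard result) gives 0.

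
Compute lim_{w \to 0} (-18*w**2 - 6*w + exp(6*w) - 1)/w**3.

Direct substitution gives 0/0.
Apply L'Hôpital: lim (-36*w + 6*e^(6*w) - 6)/(3*w^2), still 0/0.
Apply L'Hôpital: lim (36*e^(6*w) - 36)/(6*w), still 0/0.
After 3 applications of L'Hôpital's rule the quotient is (216*e^(6*w))/(6); substituting w = 0 gives 36.

36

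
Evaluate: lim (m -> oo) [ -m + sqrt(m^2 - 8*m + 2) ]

-4

This has the form ∞ − ∞. Multiply and divide by the conjugate √(m^2 - 8*m + 2) + m.
That gives (-8m + 2) / (√(m^2 - 8*m + 2) + m).
Divide numerator and denominator by m: the limit is -8/(2·1) = -4.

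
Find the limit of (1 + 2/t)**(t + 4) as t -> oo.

Let L be the limit and take ln: ln L = lim (t + 4)·ln(1 + 2/t) = lim (t + 4)·(2/t + O(1/t²)) = 2.
Hence L = e^(2).

e^(2)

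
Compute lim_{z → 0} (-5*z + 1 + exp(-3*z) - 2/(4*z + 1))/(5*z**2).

-11/2

Substitution gives 0/0; apply L'Hôpital's rule 2 times.
After differentiating numerator and denominator 2 times the quotient is (9*e^(-3*z) - 64/(4*z + 1)^3)/(10); at z = 0 this is -11/2.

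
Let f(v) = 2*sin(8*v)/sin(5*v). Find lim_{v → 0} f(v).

16/5

Substitution gives 0/0.
Divide numerator and denominator by v: sin(8v)/v → 8 and sin(5v)/v → 5, so the limit is 2·8/5 = 16/5.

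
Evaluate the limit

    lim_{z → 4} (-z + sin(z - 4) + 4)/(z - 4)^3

-1/6

Direct substitution gives 0/0.
Apply L'Hôpital: lim (cos(z - 4) - 1)/(3*(z - 4)^2), still 0/0.
Apply L'Hôpital: lim (-sin(z - 4))/(6*z - 24), still 0/0.
After 3 applications of L'Hôpital's rule the quotient is (-cos(z - 4))/(6); substituting z = 4 gives -1/6.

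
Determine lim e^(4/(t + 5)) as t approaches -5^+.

As t → -5⁺, 4/(t + 5) → +∞, so e^(4/(t + 5)) → ∞.

∞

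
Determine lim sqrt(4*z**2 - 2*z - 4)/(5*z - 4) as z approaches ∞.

For large |z|, √(4*z^2 - 2*z - 4) ≈ √4·|z| and the denominator ≈ 5z.
Since z → +∞, |z| = z, giving √4/(5) = 2/5.

2/5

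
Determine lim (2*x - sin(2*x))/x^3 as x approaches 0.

Direct substitution gives 0/0.
Apply L'Hôpital: lim (2 - 2*cos(2*x))/(3*x^2), still 0/0.
Apply L'Hôpital: lim (4*sin(2*x))/(6*x), still 0/0.
After 3 applications of L'Hôpital's rule the quotient is (8*cos(2*x))/(6); substituting x = 0 gives 4/3.

4/3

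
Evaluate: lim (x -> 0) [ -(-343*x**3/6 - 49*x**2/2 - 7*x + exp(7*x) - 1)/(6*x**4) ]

-2401/144

Direct substitution gives 0/0.
Apply L'Hôpital: lim (-343*x^2/2 - 49*x + 7*e^(7*x) - 7)/(-24*x^3), still 0/0.
Apply L'Hôpital: lim (-343*x + 49*e^(7*x) - 49)/(-72*x^2), still 0/0.
Apply L'Hôpital: lim (343*e^(7*x) - 343)/(-144*x), still 0/0.
After 4 applications of L'Hôpital's rule the quotient is (2401*e^(7*x))/(-144); substituting x = 0 gives -2401/144.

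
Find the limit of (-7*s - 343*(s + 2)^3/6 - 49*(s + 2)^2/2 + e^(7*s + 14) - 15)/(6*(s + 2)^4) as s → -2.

Direct substitution gives 0/0.
Apply L'Hôpital: lim (-49*s - 343*(s + 2)^2/2 + 7*e^(7*s + 14) - 105)/(24*(s + 2)^3), still 0/0.
Apply L'Hôpital: lim (-343*s + 49*e^(7*s + 14) - 735)/(72*(s + 2)^2), still 0/0.
Apply L'Hôpital: lim (343*e^(7*s + 14) - 343)/(144*s + 288), still 0/0.
After 4 applications of L'Hôpital's rule the quotient is (2401*e^(7*s + 14))/(144); substituting s = -2 gives 2401/144.

2401/144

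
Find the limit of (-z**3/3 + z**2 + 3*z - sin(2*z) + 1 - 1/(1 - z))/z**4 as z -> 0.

Substitution gives 0/0; apply L'Hôpital's rule 4 times.
After differentiating numerator and denominator 4 times the quotient is (-16*sin(2*z) + 24/(z - 1)^5)/(24); at z = 0 this is -1.

-1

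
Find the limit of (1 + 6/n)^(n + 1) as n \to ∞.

e^(6)

Let L be the limit and take ln: ln L = lim (n + 1)·ln(1 + 6/n) = lim (n + 1)·(6/n + O(1/n²)) = 6.
Hence L = e^(6).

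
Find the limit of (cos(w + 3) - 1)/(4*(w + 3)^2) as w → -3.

Direct substitution gives 0/0.
Apply L'Hôpital: lim (-sin(w + 3))/(8*w + 24), still 0/0.
After 2 applications of L'Hôpital's rule the quotient is (-cos(w + 3))/(8); substituting w = -3 gives -1/8.

-1/8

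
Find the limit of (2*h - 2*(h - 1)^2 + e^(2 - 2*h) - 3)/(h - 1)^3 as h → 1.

Direct substitution gives 0/0.
Apply L'Hôpital: lim (-4*h - 2*e^(2 - 2*h) + 6)/(3*(h - 1)^2), still 0/0.
Apply L'Hôpital: lim (4*e^(2 - 2*h) - 4)/(6*h - 6), still 0/0.
After 3 applications of L'Hôpital's rule the quotient is (-8*e^(2 - 2*h))/(6); substituting h = 1 gives -4/3.

-4/3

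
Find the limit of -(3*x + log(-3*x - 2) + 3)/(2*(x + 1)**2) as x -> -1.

9/4

Direct substitution gives 0/0.
Apply L'Hôpital: lim (3 - 3/(-3*x - 2))/(-4*x - 4), still 0/0.
After 2 applications of L'Hôpital's rule the quotient is (-9/(-3*x - 2)^2)/(-4); substituting x = -1 gives 9/4.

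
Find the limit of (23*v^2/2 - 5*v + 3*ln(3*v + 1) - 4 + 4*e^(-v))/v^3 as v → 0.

79/3

Substitution gives 0/0; apply L'Hôpital's rule 3 times.
After differentiating numerator and denominator 3 times the quotient is (-4*e^(-v) + 162/(3*v + 1)^3)/(6); at v = 0 this is 79/3.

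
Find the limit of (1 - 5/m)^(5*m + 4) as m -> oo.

e^(-25)

The base → 1 and the exponent → ∞: a 1^∞ form.
Take logarithms: (5m + 4)·ln(1 - 5/m). Since ln(1+u) ~ u for small u, this behaves like (5m)·(-5/m) → -25.
So the limit is e^(-25).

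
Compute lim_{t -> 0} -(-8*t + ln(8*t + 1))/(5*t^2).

32/5

Direct substitution gives 0/0.
Apply L'Hôpital: lim (-8 + 8/(8*t + 1))/(-10*t), still 0/0.
After 2 applications of L'Hôpital's rule the quotient is (-64/(8*t + 1)^2)/(-10); substituting t = 0 gives 32/5.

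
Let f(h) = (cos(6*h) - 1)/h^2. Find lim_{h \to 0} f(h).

Direct substitution gives 0/0.
Apply L'Hôpital: lim (-6*sin(6*h))/(2*h), still 0/0.
After 2 applications of L'Hôpital's rule the quotient is (-36*cos(6*h))/(2); substituting h = 0 gives -18.

-18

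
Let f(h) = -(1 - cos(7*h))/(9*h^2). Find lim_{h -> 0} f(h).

Substitution gives 0/0.
Use (1 − cos u)/u² → 1/2 with u = 7h: the limit is 7²/(2·(-9)) = -49/18.

-49/18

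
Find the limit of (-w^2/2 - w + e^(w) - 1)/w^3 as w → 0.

1/6

Direct substitution gives 0/0.
Apply L'Hôpital: lim (-w + e^(w) - 1)/(3*w^2), still 0/0.
Apply L'Hôpital: lim (e^(w) - 1)/(6*w), still 0/0.
After 3 applications of L'Hôpital's rule the quotient is (e^(w))/(6); substituting w = 0 gives 1/6.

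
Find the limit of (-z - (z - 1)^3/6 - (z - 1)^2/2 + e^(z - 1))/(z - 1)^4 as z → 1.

Direct substitution gives 0/0.
Apply L'Hôpital: lim (-z - (z - 1)^2/2 + e^(z - 1))/(4*(z - 1)^3), still 0/0.
Apply L'Hôpital: lim (-z + e^(z - 1))/(12*(z - 1)^2), still 0/0.
Apply L'Hôpital: lim (e^(z - 1) - 1)/(24*z - 24), still 0/0.
After 4 applications of L'Hôpital's rule the quotient is (e^(z - 1))/(24); substituting z = 1 gives 1/24.

1/24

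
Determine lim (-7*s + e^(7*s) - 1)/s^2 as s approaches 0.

49/2

Direct substitution gives 0/0.
Apply L'Hôpital: lim (7*e^(7*s) - 7)/(2*s), still 0/0.
After 2 applications of L'Hôpital's rule the quotient is (49*e^(7*s))/(2); substituting s = 0 gives 49/2.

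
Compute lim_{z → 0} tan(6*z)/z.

Substitution gives 0/0.
Since tan(u)/u → 1 as u → 0, tan(6z)/(6z) → 1 and the limit is 6.

6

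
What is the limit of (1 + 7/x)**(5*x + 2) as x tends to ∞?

e^(35)

Let L be the limit and take ln: ln L = lim (5x + 2)·ln(1 + 7/x) = lim (5x + 2)·(7/x + O(1/x²)) = 35.
Hence L = e^(35).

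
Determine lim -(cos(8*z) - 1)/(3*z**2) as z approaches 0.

32/3

Direct substitution gives 0/0.
Apply L'Hôpital: lim (-8*sin(8*z))/(-6*z), still 0/0.
After 2 applications of L'Hôpital's rule the quotient is (-64*cos(8*z))/(-6); substituting z = 0 gives 32/3.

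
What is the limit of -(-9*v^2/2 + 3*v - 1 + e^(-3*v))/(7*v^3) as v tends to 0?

9/14

Direct substitution gives 0/0.
Apply L'Hôpital: lim (-9*v + 3 - 3*e^(-3*v))/(-21*v^2), still 0/0.
Apply L'Hôpital: lim (-9 + 9*e^(-3*v))/(-42*v), still 0/0.
After 3 applications of L'Hôpital's rule the quotient is (-27*e^(-3*v))/(-42); substituting v = 0 gives 9/14.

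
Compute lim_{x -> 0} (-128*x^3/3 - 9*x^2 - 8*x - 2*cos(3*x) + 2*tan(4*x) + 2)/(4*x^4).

-27/16

Substitution gives 0/0 (the numerator vanishes to order 4).
Expand each term to order x^4: the coefficient of x^4 in 2·tan(4x) is 0 and in -2·cos(3x) is -27/4.
Lower-order terms cancel with the polynomial part, so the numerator is (-27/4)·x^4 + o(x^4), and the limit is (-27/4)/(4) = -27/16.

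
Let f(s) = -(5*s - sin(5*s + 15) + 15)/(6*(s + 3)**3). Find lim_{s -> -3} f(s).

-125/36

Direct substitution gives 0/0.
Apply L'Hôpital: lim (5 - 5*cos(5*s + 15))/(-18*(s + 3)^2), still 0/0.
Apply L'Hôpital: lim (25*sin(5*s + 15))/(-36*s - 108), still 0/0.
After 3 applications of L'Hôpital's rule the quotient is (125*cos(5*s + 15))/(-36); substituting s = -3 gives -125/36.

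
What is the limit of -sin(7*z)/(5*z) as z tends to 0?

-7/5

Substitution gives 0/0.
Write it as (7/(-5))·sin(7z)/(7z); since sin(u)/u → 1, the limit is -7/5.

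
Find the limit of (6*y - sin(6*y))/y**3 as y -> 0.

36

Direct substitution gives 0/0.
Apply L'Hôpital: lim (6 - 6*cos(6*y))/(3*y^2), still 0/0.
Apply L'Hôpital: lim (36*sin(6*y))/(6*y), still 0/0.
After 3 applications of L'Hôpital's rule the quotient is (216*cos(6*y))/(6); substituting y = 0 gives 36.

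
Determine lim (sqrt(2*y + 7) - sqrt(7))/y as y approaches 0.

A 0/0 form; rationalise with √(7 + 2y) + √7. This collapses the numerator to 2y, leaving 2/(√(7 + 2y) + √7) → 2/(2√7) = √(7)/7.

√(7)/7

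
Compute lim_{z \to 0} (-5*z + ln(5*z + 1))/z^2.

-25/2

Direct substitution gives 0/0.
Apply L'Hôpital: lim (-5 + 5/(5*z + 1))/(2*z), still 0/0.
After 2 applications of L'Hôpital's rule the quotient is (-25/(5*z + 1)^2)/(2); substituting z = 0 gives -25/2.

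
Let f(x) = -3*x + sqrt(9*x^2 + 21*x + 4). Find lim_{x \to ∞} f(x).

7/2

An ∞ − ∞ form. Rationalising with the conjugate, the difference becomes (21x + 4) / (√(9*x^2 + 21*x + 4) + 3x).
For large x the denominator behaves like 2·3x, so the quotient tends to 21/6 = 7/2.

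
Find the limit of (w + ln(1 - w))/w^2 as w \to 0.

-1/2

Direct substitution gives 0/0.
Apply L'Hôpital: lim (1 - 1/(1 - w))/(2*w), still 0/0.
After 2 applications of L'Hôpital's rule the quotient is (-1/(1 - w)^2)/(2); substituting w = 0 gives -1/2.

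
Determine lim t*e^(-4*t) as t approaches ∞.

0

Write as t^1/e^{4t}, an ∞/∞ form.
Exponential growth dominates any polynomial, so repeated L'Hôpital (or the standard result) gives 0.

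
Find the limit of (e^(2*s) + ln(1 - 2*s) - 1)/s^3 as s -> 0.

Substitution gives 0/0 (the numerator vanishes to order 3).
Expand each term to order s^3: the coefficient of s^3 in ln(1 - 2s) is -8/3 and in e^(2s) is 4/3.
Lower-order terms cancel with the polynomial part, so the numerator is (-4/3)·s^3 + o(s^3), and the limit is (-4/3)/(1) = -4/3.

-4/3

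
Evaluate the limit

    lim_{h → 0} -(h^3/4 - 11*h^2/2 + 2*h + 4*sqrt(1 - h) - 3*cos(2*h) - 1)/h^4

Substitution gives 0/0 (the numerator vanishes to order 4).
Expand each term to order h^4: the coefficient of h^4 in 4·√(1 - h) is -5/32 and in -3·cos(2h) is -2.
Lower-order terms cancel with the polynomial part, so the numerator is (-69/32)·h^4 + o(h^4), and the limit is (-69/32)/(-1) = 69/32.

69/32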